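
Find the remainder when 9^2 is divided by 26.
3

Use repeated squaring. Binary(2) = 10. Walk through the bits of the exponent 2 left-to-right: at each bit after the leading one, square the running value, then multiply by 9 if the bit is 1 (always reducing mod 26):
  bit 1 = 1 (leading): start with 9.
  bit 2 = 0: square 9^2 = 81 ≡ 3 (mod 26).
Final value: 9^2 ≡ 3 (mod 26).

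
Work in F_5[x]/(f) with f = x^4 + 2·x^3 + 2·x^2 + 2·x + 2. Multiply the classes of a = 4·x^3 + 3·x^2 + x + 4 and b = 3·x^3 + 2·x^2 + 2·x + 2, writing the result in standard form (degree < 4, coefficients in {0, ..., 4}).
a · b ≡ 4·x^3 + 2·x^2 + 4 (mod f(x))

Multiply as integer polynomials: a · b = 12·x^6 + 17·x^5 + 17·x^4 + 28·x^3 + 16·x^2 + 10·x + 8. Reducing coefficients mod 5: a · b ≡ 2·x^6 + 2·x^5 + 2·x^4 + 3·x^3 + x^2 + 3. Now divide by f(x) = x^4 + 2·x^3 + 2·x^2 + 2·x + 2 in F_5[x], eliminating the leading term at each step:
  leading term 2·x^6: subtract (2·x^2)·f(x) = 2·x^6 + 4·x^5 + 4·x^4 + 4·x^3 + 4·x^2, leaving 3·x^5 + 3·x^4 + 4·x^3 + 2·x^2 + 3 (coefficients mod 5)
  leading term 3·x^5: subtract (3·x)·f(x) = 3·x^5 + x^4 + x^3 + x^2 + x, leaving 2·x^4 + 3·x^3 + x^2 + 4·x + 3 (coefficients mod 5)
  leading term 2·x^4: subtract (2)·f(x) = 2·x^4 + 4·x^3 + 4·x^2 + 4·x + 4, leaving 4·x^3 + 2·x^2 + 4 (coefficients mod 5)
The degree is now < 4, so this is the remainder. Hence a · b ≡ 4·x^3 + 2·x^2 + 4 in F_5[x]/(f).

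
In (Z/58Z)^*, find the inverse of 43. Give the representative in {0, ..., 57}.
Apply the extended Euclidean algorithm to (58, 43), tracking rows (r, s, t) with s·58 + t·43 = r. Each division r_prev = q·r_cur + r_new produces the new row as (previous row) − q·(current row):
  row A: (58, 1, 0)   [1·58 + 0·43 = 58]
  row B: (43, 0, 1)   [0·58 + 1·43 = 43]
  58 = 1·43 + 15   → row C = row A − 1·row B = (15, 1, −1)   [check: 1·58 − 1·43 = 15]
  43 = 2·15 + 13   → row D = row B − 2·row C = (13, −2, 3)   [check: −2·58 + 3·43 = 13]
  15 = 1·13 + 2   → row E = row C − 1·row D = (2, 3, −4)   [check: 3·58 − 4·43 = 2]
  13 = 6·2 + 1   → row F = row D − 6·row E = (1, −20, 27)   [check: −20·58 + 27·43 = 1]
  2 = 2·1 + 0   → remainder 0, stop. gcd = 1 (last nonzero row F).
The gcd is 1, so 43 is invertible mod 58. The last nonzero row gives −20·58 + 27·43 = 1, so t = 27. So 43^(−1) ≡ 27 (mod 58). Verify: 43 · 27 = 1161 ≡ 1 (mod 58). ✓

Final answer: 43^(−1) ≡ 27 (mod 58)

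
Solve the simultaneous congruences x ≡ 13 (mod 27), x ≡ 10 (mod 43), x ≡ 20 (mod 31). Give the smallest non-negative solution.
x ≡ 20263 (mod 35991); the representative in [0, 35991) is 20263

The moduli 27, 43, 31 are pairwise coprime, so by the CRT there is a unique solution mod 27·43·31 = 35991.
Solve by successive substitution. Start with x ≡ 13 (mod 27).
  Combine with x ≡ 10 (mod 43): write x = 13 + 27·t and require 13 + 27·t ≡ 10 (mod 43), i.e. 27·t ≡ 10 − 13 ≡ 40 (mod 43). Since 27^(−1) ≡ 8 (mod 43), t ≡ 8·40 ≡ 19 (mod 43). So x ≡ 13 + 27·19 = 526 (mod 1161).
  Combine with x ≡ 20 (mod 31): write x = 526 + 1161·t and require 526 + 1161·t ≡ 20 (mod 31), i.e. 1161·t ≡ 20 − 526 ≡ 21 (mod 31). Since 1161^(−1) ≡ 20 (mod 31) (1161 ≡ 14 (mod 31)), t ≡ 20·21 ≡ 17 (mod 31). So x ≡ 526 + 1161·17 = 20263 (mod 35991).
Unique solution in [0, 35991): x = 20263.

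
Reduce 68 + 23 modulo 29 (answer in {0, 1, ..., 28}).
Reduce the summands first: 68 ≡ 10 (mod 29), so 68 + 23 ≡ 10 + 23 (mod 29). 10 + 23 = 33; 33 = 1·29 + 4, so (68 + 23) mod 29 = 4.

Final answer: 4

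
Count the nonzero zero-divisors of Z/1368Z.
Z/1368Z has 935 nonzero zero-divisors

In Z/1368Z each nonzero element is either a unit (gcd with 1368 is 1) or a zero-divisor (gcd > 1). The number of units is φ(1368): factorise 1368 = 2^3 · 3^2 · 19, so φ(1368) = (2^3 − 2^2) · (3^2 − 3^1) · (19 − 1) = 4 · 6 · 18 = 432. The nonzero elements number 1368 − 1 = 1367. Hence the nonzero zero-divisors number 1367 − 432 = 935.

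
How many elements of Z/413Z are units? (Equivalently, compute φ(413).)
An element a ∈ Z/413Z is a unit iff gcd(a, 413) = 1, so the number of units is φ(413). φ is multiplicative, with φ(p^e) = p^e − p^(e−1). Factorise 413 = 7 · 59. Then
  φ(413) = (7 − 1) · (59 − 1) = 6 · 58 = 348.

Final answer: Z/413Z has φ(413) = 348 units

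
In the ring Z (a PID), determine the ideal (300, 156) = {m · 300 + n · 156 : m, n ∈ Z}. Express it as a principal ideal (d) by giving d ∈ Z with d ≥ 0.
(300, 156) = (12); d = 12

In the PID Z, (a, b) is generated by gcd(a, b). Compute gcd(300, 156) with the extended Euclidean algorithm, tracking rows (r, s, t) with s·300 + t·156 = r:
  row A: (300, 1, 0)   [1·300 + 0·156 = 300]
  row B: (156, 0, 1)   [0·300 + 1·156 = 156]
  300 = 1·156 + 144   → row C = row A − 1·row B = (144, 1, −1)   [check: 1·300 − 1·156 = 144]
  156 = 1·144 + 12   → row D = row B − 1·row C = (12, −1, 2)   [check: −1·300 + 2·156 = 12]
  144 = 12·12 + 0   → remainder 0, stop. gcd = 12 (last nonzero row D).
So gcd(300, 156) = 12, with Bézout identity −1·300 + 2·156 = 12. Containment (⊇): the Bézout identity exhibits 12 as an element of (300, 156), giving (12) ⊆ (300, 156). Containment (⊆): since 12 | 300 and 12 | 156 (300 = 12·25, 156 = 12·13), every Z-linear combination of 300 and 156 is divisible by 12, so (300, 156) ⊆ (12). Therefore (300, 156) = (12), d = 12.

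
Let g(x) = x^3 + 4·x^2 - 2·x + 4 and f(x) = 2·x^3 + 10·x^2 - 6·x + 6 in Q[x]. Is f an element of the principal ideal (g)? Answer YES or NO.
NO

In Q[x] the ideal (g) consists of all multiples of g, so f ∈ (g) iff g | f, i.e. iff the remainder of f on division by g is 0. Divide f by g (g is monic, so eliminate the leading term of the running remainder at each step):
  leading term 2·x^3: subtract (2)·g(x) = 2·x^3 + 8·x^2 - 4·x + 8, leaving 2·x^2 - 2·x - 2
The remainder r(x) = 2·x^2 - 2·x - 2 ≠ 0 (and deg r < deg g), so g ∤ f, i.e. f ∉ (g).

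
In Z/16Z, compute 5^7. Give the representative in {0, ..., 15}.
Use repeated squaring. Binary(7) = 111. Walk through the bits of the exponent 7 left-to-right: at each bit after the leading one, square the running value, then multiply by 5 if the bit is 1 (always reducing mod 16):
  bit 1 = 1 (leading): start with 5.
  bit 2 = 1: square 5^2 = 25 ≡ 9; bit is 1, so multiply 9·5 = 45 ≡ 13 (mod 16).
  bit 3 = 1: square 13^2 = 169 ≡ 9; bit is 1, so multiply 9·5 = 45 ≡ 13 (mod 16).
Final value: 5^7 ≡ 13 (mod 16).

Final answer: 13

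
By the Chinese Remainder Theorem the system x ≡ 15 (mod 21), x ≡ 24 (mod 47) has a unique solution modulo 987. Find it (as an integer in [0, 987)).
The moduli 21, 47 are pairwise coprime, so by the CRT there is a unique solution mod 21·47 = 987.
Solve by successive substitution. Start with x ≡ 15 (mod 21).
  Combine with x ≡ 24 (mod 47): write x = 15 + 21·t and require 15 + 21·t ≡ 24 (mod 47), i.e. 21·t ≡ 24 − 15 ≡ 9 (mod 47). Since 21^(−1) ≡ 9 (mod 47), t ≡ 9·9 ≡ 34 (mod 47). So x ≡ 15 + 21·34 = 729 (mod 987).
Unique solution in [0, 987): x = 729.

Final answer: x ≡ 729 (mod 987); the representative in [0, 987) is 729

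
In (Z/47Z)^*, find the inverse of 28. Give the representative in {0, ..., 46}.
28^(−1) ≡ 42 (mod 47)

Apply the extended Euclidean algorithm to (47, 28), tracking rows (r, s, t) with s·47 + t·28 = r. Each division r_prev = q·r_cur + r_new produces the new row as (previous row) − q·(current row):
  row A: (47, 1, 0)   [1·47 + 0·28 = 47]
  row B: (28, 0, 1)   [0·47 + 1·28 = 28]
  47 = 1·28 + 19   → row C = row A − 1·row B = (19, 1, −1)   [check: 1·47 − 1·28 = 19]
  28 = 1·19 + 9   → row D = row B − 1·row C = (9, −1, 2)   [check: −1·47 + 2·28 = 9]
  19 = 2·9 + 1   → row E = row C − 2·row D = (1, 3, −5)   [check: 3·47 − 5·28 = 1]
  9 = 9·1 + 0   → remainder 0, stop. gcd = 1 (last nonzero row E).
The gcd is 1, so 28 is invertible mod 47. The last nonzero row gives 3·47 − 5·28 = 1, so t = −5. So 28^(−1) ≡ −5 ≡ 42 (mod 47). Verify: 28 · 42 = 1176 ≡ 1 (mod 47). ✓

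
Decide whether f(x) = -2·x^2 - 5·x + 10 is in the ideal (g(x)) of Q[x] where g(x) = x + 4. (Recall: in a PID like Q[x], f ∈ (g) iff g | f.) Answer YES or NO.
In Q[x] the ideal (g) consists of all multiples of g, so f ∈ (g) iff g | f, i.e. iff the remainder of f on division by g is 0. Divide f by g (g is monic, so eliminate the leading term of the running remainder at each step):
  leading term -2·x^2: subtract (-2·x)·g(x) = -2·x^2 - 8·x, leaving 3·x + 10
  leading term 3·x: subtract (3)·g(x) = 3·x + 12, leaving -2
The remainder r(x) = -2 ≠ 0 (and deg r < deg g), so g ∤ f, i.e. f ∉ (g).

Final answer: NO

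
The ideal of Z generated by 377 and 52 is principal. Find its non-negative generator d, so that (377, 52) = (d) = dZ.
In the PID Z, (a, b) is generated by gcd(a, b). Compute gcd(377, 52) with the extended Euclidean algorithm, tracking rows (r, s, t) with s·377 + t·52 = r:
  row A: (377, 1, 0)   [1·377 + 0·52 = 377]
  row B: (52, 0, 1)   [0·377 + 1·52 = 52]
  377 = 7·52 + 13   → row C = row A − 7·row B = (13, 1, −7)   [check: 1·377 − 7·52 = 13]
  52 = 4·13 + 0   → remainder 0, stop. gcd = 13 (last nonzero row C).
So gcd(377, 52) = 13, with Bézout identity 1·377 − 7·52 = 13. Containment (⊇): the Bézout identity exhibits 13 as an element of (377, 52), giving (13) ⊆ (377, 52). Containment (⊆): since 13 | 377 and 13 | 52 (377 = 13·29, 52 = 13·4), every Z-linear combination of 377 and 52 is divisible by 13, so (377, 52) ⊆ (13). Therefore (377, 52) = (13), d = 13.

Final answer: (377, 52) = (13); d = 13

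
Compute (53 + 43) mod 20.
16

Reduce the summands first: 53 ≡ 13, 43 ≡ 3 (mod 20), so 53 + 43 ≡ 13 + 3 (mod 20). 13 + 3 = 16; 16 = 0·20 + 16, so (53 + 43) mod 20 = 16.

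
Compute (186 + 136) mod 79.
6

Reduce the summands first: 186 ≡ 28, 136 ≡ 57 (mod 79), so 186 + 136 ≡ 28 + 57 (mod 79). 28 + 57 = 85; 85 = 1·79 + 6, so (186 + 136) mod 79 = 6.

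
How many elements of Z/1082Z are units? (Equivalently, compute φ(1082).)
Z/1082Z has φ(1082) = 540 units

An element a ∈ Z/1082Z is a unit iff gcd(a, 1082) = 1, so the number of units is φ(1082). φ is multiplicative, with φ(p^e) = p^e − p^(e−1). Factorise 1082 = 2 · 541. Then
  φ(1082) = (2 − 1) · (541 − 1) = 1 · 540 = 540.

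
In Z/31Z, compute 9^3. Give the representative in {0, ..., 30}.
Use repeated squaring. Binary(3) = 11. Walk through the bits of the exponent 3 left-to-right: at each bit after the leading one, square the running value, then multiply by 9 if the bit is 1 (always reducing mod 31):
  bit 1 = 1 (leading): start with 9.
  bit 2 = 1: square 9^2 = 81 ≡ 19; bit is 1, so multiply 19·9 = 171 ≡ 16 (mod 31).
Final value: 9^3 ≡ 16 (mod 31).

Final answer: 16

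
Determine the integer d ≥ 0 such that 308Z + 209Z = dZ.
In the PID Z, (a, b) is generated by gcd(a, b). Compute gcd(308, 209) with the extended Euclidean algorithm, tracking rows (r, s, t) with s·308 + t·209 = r:
  row A: (308, 1, 0)   [1·308 + 0·209 = 308]
  row B: (209, 0, 1)   [0·308 + 1·209 = 209]
  308 = 1·209 + 99   → row C = row A − 1·row B = (99, 1, −1)   [check: 1·308 − 1·209 = 99]
  209 = 2·99 + 11   → row D = row B − 2·row C = (11, −2, 3)   [check: −2·308 + 3·209 = 11]
  99 = 9·11 + 0   → remainder 0, stop. gcd = 11 (last nonzero row D).
So gcd(308, 209) = 11, with Bézout identity −2·308 + 3·209 = 11. Containment (⊇): the Bézout identity exhibits 11 as an element of (308, 209), giving (11) ⊆ (308, 209). Containment (⊆): since 11 | 308 and 11 | 209 (308 = 11·28, 209 = 11·19), every Z-linear combination of 308 and 209 is divisible by 11, so (308, 209) ⊆ (11). Therefore (308, 209) = (11), d = 11.

Final answer: (308, 209) = (11); d = 11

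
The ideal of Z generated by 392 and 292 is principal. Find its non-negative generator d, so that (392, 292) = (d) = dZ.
In the PID Z, (a, b) is generated by gcd(a, b). Compute gcd(392, 292) with the extended Euclidean algorithm, tracking rows (r, s, t) with s·392 + t·292 = r:
  row A: (392, 1, 0)   [1·392 + 0·292 = 392]
  row B: (292, 0, 1)   [0·392 + 1·292 = 292]
  392 = 1·292 + 100   → row C = row A − 1·row B = (100, 1, −1)   [check: 1·392 − 1·292 = 100]
  292 = 2·100 + 92   → row D = row B − 2·row C = (92, −2, 3)   [check: −2·392 + 3·292 = 92]
  100 = 1·92 + 8   → row E = row C − 1·row D = (8, 3, −4)   [check: 3·392 − 4·292 = 8]
  92 = 11·8 + 4   → row F = row D − 11·row E = (4, −35, 47)   [check: −35·392 + 47·292 = 4]
  8 = 2·4 + 0   → remainder 0, stop. gcd = 4 (last nonzero row F).
So gcd(392, 292) = 4, with Bézout identity −35·392 + 47·292 = 4. Containment (⊇): the Bézout identity exhibits 4 as an element of (392, 292), giving (4) ⊆ (392, 292). Containment (⊆): since 4 | 392 and 4 | 292 (392 = 4·98, 292 = 4·73), every Z-linear combination of 392 and 292 is divisible by 4, so (392, 292) ⊆ (4). Therefore (392, 292) = (4), d = 4.

Final answer: (392, 292) = (4); d = 4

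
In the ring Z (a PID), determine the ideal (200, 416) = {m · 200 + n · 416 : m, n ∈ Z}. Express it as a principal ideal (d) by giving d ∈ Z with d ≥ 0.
(200, 416) = (8); d = 8

In the PID Z, (a, b) is generated by gcd(a, b). Compute gcd(416, 200) with the extended Euclidean algorithm, tracking rows (r, s, t) with s·416 + t·200 = r:
  row A: (416, 1, 0)   [1·416 + 0·200 = 416]
  row B: (200, 0, 1)   [0·416 + 1·200 = 200]
  416 = 2·200 + 16   → row C = row A − 2·row B = (16, 1, −2)   [check: 1·416 − 2·200 = 16]
  200 = 12·16 + 8   → row D = row B − 12·row C = (8, −12, 25)   [check: −12·416 + 25·200 = 8]
  16 = 2·8 + 0   → remainder 0, stop. gcd = 8 (last nonzero row D).
So gcd(200, 416) = 8, with Bézout identity −12·416 + 25·200 = 8. Containment (⊇): the Bézout identity exhibits 8 as an element of (200, 416), giving (8) ⊆ (200, 416). Containment (⊆): since 8 | 200 and 8 | 416 (200 = 8·25, 416 = 8·52), every Z-linear combination of 200 and 416 is divisible by 8, so (200, 416) ⊆ (8). Therefore (200, 416) = (8), d = 8.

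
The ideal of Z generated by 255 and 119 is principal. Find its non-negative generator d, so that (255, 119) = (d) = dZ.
(255, 119) = (17); d = 17

In the PID Z, (a, b) is generated by gcd(a, b). Compute gcd(255, 119) with the extended Euclidean algorithm, tracking rows (r, s, t) with s·255 + t·119 = r:
  row A: (255, 1, 0)   [1·255 + 0·119 = 255]
  row B: (119, 0, 1)   [0·255 + 1·119 = 119]
  255 = 2·119 + 17   → row C = row A − 2·row B = (17, 1, −2)   [check: 1·255 − 2·119 = 17]
  119 = 7·17 + 0   → remainder 0, stop. gcd = 17 (last nonzero row C).
So gcd(255, 119) = 17, with Bézout identity 1·255 − 2·119 = 17. Containment (⊇): the Bézout identity exhibits 17 as an element of (255, 119), giving (17) ⊆ (255, 119). Containment (⊆): since 17 | 255 and 17 | 119 (255 = 17·15, 119 = 17·7), every Z-linear combination of 255 and 119 is divisible by 17, so (255, 119) ⊆ (17). Therefore (255, 119) = (17), d = 17.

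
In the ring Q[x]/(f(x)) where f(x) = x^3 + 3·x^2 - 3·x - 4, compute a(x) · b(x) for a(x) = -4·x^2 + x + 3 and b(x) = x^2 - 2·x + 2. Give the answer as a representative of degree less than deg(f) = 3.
a · b ≡ -82·x^2 + 43·x + 90 (mod f(x))

First multiply in Q[x] without reducing: a · b = -4·x^4 + 9·x^3 - 7·x^2 - 4·x + 6. Now divide by f(x) = x^3 + 3·x^2 - 3·x - 4, eliminating the leading term at each step:
  leading term -4·x^4: subtract (-4·x)·f(x) = -4·x^4 - 12·x^3 + 12·x^2 + 16·x, leaving 21·x^3 - 19·x^2 - 20·x + 6
  leading term 21·x^3: subtract (21)·f(x) = 21·x^3 + 63·x^2 - 63·x - 84, leaving -82·x^2 + 43·x + 90
The degree is now < 3, so this is the remainder. Hence a · b ≡ -82·x^2 + 43·x + 90 in Q[x]/(f).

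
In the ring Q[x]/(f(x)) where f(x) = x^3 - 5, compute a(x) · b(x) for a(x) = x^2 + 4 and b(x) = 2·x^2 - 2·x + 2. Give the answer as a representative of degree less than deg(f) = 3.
a · b ≡ 10·x^2 + 2·x - 2 (mod f(x))

First multiply in Q[x] without reducing: a · b = 2·x^4 - 2·x^3 + 10·x^2 - 8·x + 8. Now divide by f(x) = x^3 - 5, eliminating the leading term at each step:
  leading term 2·x^4: subtract (2·x)·f(x) = 2·x^4 - 10·x, leaving -2·x^3 + 10·x^2 + 2·x + 8
  leading term -2·x^3: subtract (-2)·f(x) = 10 - 2·x^3, leaving 10·x^2 + 2·x - 2
The degree is now < 3, so this is the remainder. Hence a · b ≡ 10·x^2 + 2·x - 2 in Q[x]/(f).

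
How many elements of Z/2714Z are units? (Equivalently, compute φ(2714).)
An element a ∈ Z/2714Z is a unit iff gcd(a, 2714) = 1, so the number of units is φ(2714). φ is multiplicative, with φ(p^e) = p^e − p^(e−1). Factorise 2714 = 2 · 23 · 59. Then
  φ(2714) = (2 − 1) · (23 − 1) · (59 − 1) = 1 · 22 · 58 = 1276.

Final answer: Z/2714Z has φ(2714) = 1276 units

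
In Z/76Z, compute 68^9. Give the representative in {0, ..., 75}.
20

Use repeated squaring. Binary(9) = 1001. Walk through the bits of the exponent 9 left-to-right: at each bit after the leading one, square the running value, then multiply by 68 if the bit is 1 (always reducing mod 76):
  bit 1 = 1 (leading): start with 68.
  bit 2 = 0: square 68^2 = 4624 ≡ 64 (mod 76).
  bit 3 = 0: square 64^2 = 4096 ≡ 68 (mod 76).
  bit 4 = 1: square 68^2 = 4624 ≡ 64; bit is 1, so multiply 64·68 = 4352 ≡ 20 (mod 76).
Final value: 68^9 ≡ 20 (mod 76).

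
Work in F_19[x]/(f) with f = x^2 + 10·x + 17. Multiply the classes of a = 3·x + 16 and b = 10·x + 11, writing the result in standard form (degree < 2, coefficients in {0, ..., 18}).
a · b ≡ 7·x + 8 (mod f(x))

Multiply as integer polynomials: a · b = 30·x^2 + 193·x + 176. Reducing coefficients mod 19: a · b ≡ 11·x^2 + 3·x + 5. Now divide by f(x) = x^2 + 10·x + 17 in F_19[x], eliminating the leading term at each step:
  leading term 11·x^2: subtract (11)·f(x) = 11·x^2 + 15·x + 16, leaving 7·x + 8 (coefficients mod 19)
The degree is now < 2, so this is the remainder. Hence a · b ≡ 7·x + 8 in F_19[x]/(f).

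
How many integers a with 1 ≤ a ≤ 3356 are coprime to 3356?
The number of a ∈ {1, ..., 3356} with gcd(a, 3356) = 1 is by definition Euler's totient φ(3356). φ is multiplicative, with φ(p^e) = p^e − p^(e−1). Factorise 3356 = 2^2 · 839. Then
  φ(3356) = (2^2 − 2^1) · (839 − 1) = 2 · 838 = 1676.
So there are 1676 such integers.

Final answer: 1676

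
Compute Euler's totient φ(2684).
φ is multiplicative, with φ(p^e) = p^e − p^(e−1). Factorise 2684 = 2^2 · 11 · 61. Then
  φ(2684) = (2^2 − 2^1) · (11 − 1) · (61 − 1) = 2 · 10 · 60 = 1200.

Final answer: φ(2684) = 1200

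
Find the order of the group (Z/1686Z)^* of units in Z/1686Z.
(Z/1686Z)^* consists of the classes a with gcd(a, 1686) = 1, so its order is φ(1686). φ is multiplicative, with φ(p^e) = p^e − p^(e−1). Factorise 1686 = 2 · 3 · 281. Then
  φ(1686) = (2 − 1) · (3 − 1) · (281 − 1) = 1 · 2 · 280 = 560.
Thus |(Z/1686Z)^*| = 560.

Final answer: |(Z/1686Z)^*| = 560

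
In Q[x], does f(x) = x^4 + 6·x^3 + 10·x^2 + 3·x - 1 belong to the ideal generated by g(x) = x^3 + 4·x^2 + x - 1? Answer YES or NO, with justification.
In Q[x] the ideal (g) consists of all multiples of g, so f ∈ (g) iff g | f, i.e. iff the remainder of f on division by g is 0. Divide f by g (g is monic, so eliminate the leading term of the running remainder at each step):
  leading term x^4: subtract (x)·g(x) = x^4 + 4·x^3 + x^2 - x, leaving 2·x^3 + 9·x^2 + 4·x - 1
  leading term 2·x^3: subtract (2)·g(x) = 2·x^3 + 8·x^2 + 2·x - 2, leaving x^2 + 2·x + 1
The remainder r(x) = x^2 + 2·x + 1 ≠ 0 (and deg r < deg g), so g ∤ f, i.e. f ∉ (g).

Final answer: NO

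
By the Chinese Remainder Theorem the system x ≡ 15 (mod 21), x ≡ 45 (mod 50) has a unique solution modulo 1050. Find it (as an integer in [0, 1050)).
The moduli 21, 50 are pairwise coprime, so by the CRT there is a unique solution mod 21·50 = 1050.
Solve by successive substitution. Start with x ≡ 15 (mod 21).
  Combine with x ≡ 45 (mod 50): write x = 15 + 21·t and require 15 + 21·t ≡ 45 (mod 50), i.e. 21·t ≡ 45 − 15 ≡ 30 (mod 50). Since 21^(−1) ≡ 31 (mod 50), t ≡ 31·30 ≡ 30 (mod 50). So x ≡ 15 + 21·30 = 645 (mod 1050).
Unique solution in [0, 1050): x = 645.

Final answer: x ≡ 645 (mod 1050); the representative in [0, 1050) is 645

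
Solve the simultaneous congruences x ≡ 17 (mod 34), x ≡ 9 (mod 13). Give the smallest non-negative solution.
The moduli 34, 13 are pairwise coprime, so by the CRT there is a unique solution mod 34·13 = 442.
Solve by successive substitution. Start with x ≡ 17 (mod 34).
  Combine with x ≡ 9 (mod 13): write x = 17 + 34·t and require 17 + 34·t ≡ 9 (mod 13), i.e. 34·t ≡ 9 − 17 ≡ 5 (mod 13). Since 34^(−1) ≡ 5 (mod 13) (34 ≡ 8 (mod 13)), t ≡ 5·5 ≡ 12 (mod 13). So x ≡ 17 + 34·12 = 425 (mod 442).
Unique solution in [0, 442): x = 425.

Final answer: x ≡ 425 (mod 442); the representative in [0, 442) is 425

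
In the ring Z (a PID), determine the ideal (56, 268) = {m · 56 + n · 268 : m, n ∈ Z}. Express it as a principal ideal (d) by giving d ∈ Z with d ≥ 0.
In the PID Z, (a, b) is generated by gcd(a, b). Compute gcd(268, 56) with the extended Euclidean algorithm, tracking rows (r, s, t) with s·268 + t·56 = r:
  row A: (268, 1, 0)   [1·268 + 0·56 = 268]
  row B: (56, 0, 1)   [0·268 + 1·56 = 56]
  268 = 4·56 + 44   → row C = row A − 4·row B = (44, 1, −4)   [check: 1·268 − 4·56 = 44]
  56 = 1·44 + 12   → row D = row B − 1·row C = (12, −1, 5)   [check: −1·268 + 5·56 = 12]
  44 = 3·12 + 8   → row E = row C − 3·row D = (8, 4, −19)   [check: 4·268 − 19·56 = 8]
  12 = 1·8 + 4   → row F = row D − 1·row E = (4, −5, 24)   [check: −5·268 + 24·56 = 4]
  8 = 2·4 + 0   → remainder 0, stop. gcd = 4 (last nonzero row F).
So gcd(56, 268) = 4, with Bézout identity −5·268 + 24·56 = 4. Containment (⊇): the Bézout identity exhibits 4 as an element of (56, 268), giving (4) ⊆ (56, 268). Containment (⊆): since 4 | 56 and 4 | 268 (56 = 4·14, 268 = 4·67), every Z-linear combination of 56 and 268 is divisible by 4, so (56, 268) ⊆ (4). Therefore (56, 268) = (4), d = 4.

Final answer: (56, 268) = (4); d = 4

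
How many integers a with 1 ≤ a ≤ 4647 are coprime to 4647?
3096

The number of a ∈ {1, ..., 4647} with gcd(a, 4647) = 1 is by definition Euler's totient φ(4647). φ is multiplicative, with φ(p^e) = p^e − p^(e−1). Factorise 4647 = 3 · 1549. Then
  φ(4647) = (3 − 1) · (1549 − 1) = 2 · 1548 = 3096.
So there are 3096 such integers.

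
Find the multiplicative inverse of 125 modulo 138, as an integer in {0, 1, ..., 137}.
Apply the extended Euclidean algorithm to (138, 125), tracking rows (r, s, t) with s·138 + t·125 = r. Each division r_prev = q·r_cur + r_new produces the new row as (previous row) − q·(current row):
  row A: (138, 1, 0)   [1·138 + 0·125 = 138]
  row B: (125, 0, 1)   [0·138 + 1·125 = 125]
  138 = 1·125 + 13   → row C = row A − 1·row B = (13, 1, −1)   [check: 1·138 − 1·125 = 13]
  125 = 9·13 + 8   → row D = row B − 9·row C = (8, −9, 10)   [check: −9·138 + 10·125 = 8]
  13 = 1·8 + 5   → row E = row C − 1·row D = (5, 10, −11)   [check: 10·138 − 11·125 = 5]
  8 = 1·5 + 3   → row F = row D − 1·row E = (3, −19, 21)   [check: −19·138 + 21·125 = 3]
  5 = 1·3 + 2   → row G = row E − 1·row F = (2, 29, −32)   [check: 29·138 − 32·125 = 2]
  3 = 1·2 + 1   → row H = row F − 1·row G = (1, −48, 53)   [check: −48·138 + 53·125 = 1]
  2 = 2·1 + 0   → remainder 0, stop. gcd = 1 (last nonzero row H).
The gcd is 1, so 125 is invertible mod 138. The last nonzero row gives −48·138 + 53·125 = 1, so t = 53. So 125^(−1) ≡ 53 (mod 138). Verify: 125 · 53 = 6625 ≡ 1 (mod 138). ✓

Final answer: 125^(−1) ≡ 53 (mod 138)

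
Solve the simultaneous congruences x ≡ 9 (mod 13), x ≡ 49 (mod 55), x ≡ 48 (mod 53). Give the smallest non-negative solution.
x ≡ 13139 (mod 37895); the representative in [0, 37895) is 13139

The moduli 13, 55, 53 are pairwise coprime, so by the CRT there is a unique solution mod 13·55·53 = 37895.
Solve by successive substitution. Start with x ≡ 9 (mod 13).
  Combine with x ≡ 49 (mod 55): write x = 9 + 13·t and require 9 + 13·t ≡ 49 (mod 55), i.e. 13·t ≡ 49 − 9 ≡ 40 (mod 55). Since 13^(−1) ≡ 17 (mod 55), t ≡ 17·40 ≡ 20 (mod 55). So x ≡ 9 + 13·20 = 269 (mod 715).
  Combine with x ≡ 48 (mod 53): write x = 269 + 715·t and require 269 + 715·t ≡ 48 (mod 53), i.e. 715·t ≡ 48 − 269 ≡ 44 (mod 53). Since 715^(−1) ≡ 51 (mod 53) (715 ≡ 26 (mod 53)), t ≡ 51·44 ≡ 18 (mod 53). So x ≡ 269 + 715·18 = 13139 (mod 37895).
Unique solution in [0, 37895): x = 13139.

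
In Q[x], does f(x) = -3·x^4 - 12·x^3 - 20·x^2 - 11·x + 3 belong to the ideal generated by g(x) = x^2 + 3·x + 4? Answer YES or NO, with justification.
NO

In Q[x] the ideal (g) consists of all multiples of g, so f ∈ (g) iff g | f, i.e. iff the remainder of f on division by g is 0. Divide f by g (g is monic, so eliminate the leading term of the running remainder at each step):
  leading term -3·x^4: subtract (-3·x^2)·g(x) = -3·x^4 - 9·x^3 - 12·x^2, leaving -3·x^3 - 8·x^2 - 11·x + 3
  leading term -3·x^3: subtract (-3·x)·g(x) = -3·x^3 - 9·x^2 - 12·x, leaving x^2 + x + 3
  leading term x^2: subtract (1)·g(x) = x^2 + 3·x + 4, leaving -2·x - 1
The remainder r(x) = -2·x - 1 ≠ 0 (and deg r < deg g), so g ∤ f, i.e. f ∉ (g).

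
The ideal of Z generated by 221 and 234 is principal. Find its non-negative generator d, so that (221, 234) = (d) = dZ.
In the PID Z, (a, b) is generated by gcd(a, b). Compute gcd(234, 221) with the extended Euclidean algorithm, tracking rows (r, s, t) with s·234 + t·221 = r:
  row A: (234, 1, 0)   [1·234 + 0·221 = 234]
  row B: (221, 0, 1)   [0·234 + 1·221 = 221]
  234 = 1·221 + 13   → row C = row A − 1·row B = (13, 1, −1)   [check: 1·234 − 1·221 = 13]
  221 = 17·13 + 0   → remainder 0, stop. gcd = 13 (last nonzero row C).
So gcd(221, 234) = 13, with Bézout identity 1·234 − 1·221 = 13. Containment (⊇): the Bézout identity exhibits 13 as an element of (221, 234), giving (13) ⊆ (221, 234). Containment (⊆): since 13 | 221 and 13 | 234 (221 = 13·17, 234 = 13·18), every Z-linear combination of 221 and 234 is divisible by 13, so (221, 234) ⊆ (13). Therefore (221, 234) = (13), d = 13.

Final answer: (221, 234) = (13); d = 13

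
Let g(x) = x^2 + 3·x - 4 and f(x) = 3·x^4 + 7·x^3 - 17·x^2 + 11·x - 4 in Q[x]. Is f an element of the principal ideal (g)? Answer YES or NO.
YES

In Q[x] the ideal (g) consists of all multiples of g, so f ∈ (g) iff g | f, i.e. iff the remainder of f on division by g is 0. Divide f by g (g is monic, so eliminate the leading term of the running remainder at each step):
  leading term 3·x^4: subtract (3·x^2)·g(x) = 3·x^4 + 9·x^3 - 12·x^2, leaving -2·x^3 - 5·x^2 + 11·x - 4
  leading term -2·x^3: subtract (-2·x)·g(x) = -2·x^3 - 6·x^2 + 8·x, leaving x^2 + 3·x - 4
  leading term x^2: subtract (1)·g(x) = x^2 + 3·x - 4, leaving 0
The remainder is 0, so f(x) = g(x) · h(x) with h(x) = 3·x^2 - 2·x + 1. Hence g | f, i.e. f ∈ (g).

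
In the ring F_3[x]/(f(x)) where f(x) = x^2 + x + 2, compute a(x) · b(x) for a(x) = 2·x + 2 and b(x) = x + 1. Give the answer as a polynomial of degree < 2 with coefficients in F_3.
a · b ≡ 2·x + 1 (mod f(x))

Multiply as integer polynomials: a · b = 2·x^2 + 4·x + 2. Reducing coefficients mod 3: a · b ≡ 2·x^2 + x + 2. Now divide by f(x) = x^2 + x + 2 in F_3[x], eliminating the leading term at each step:
  leading term 2·x^2: subtract (2)·f(x) = 2·x^2 + 2·x + 1, leaving 2·x + 1 (coefficients mod 3)
The degree is now < 2, so this is the remainder. Hence a · b ≡ 2·x + 1 in F_3[x]/(f).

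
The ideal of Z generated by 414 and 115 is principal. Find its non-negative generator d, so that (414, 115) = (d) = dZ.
In the PID Z, (a, b) is generated by gcd(a, b). Compute gcd(414, 115) with the extended Euclidean algorithm, tracking rows (r, s, t) with s·414 + t·115 = r:
  row A: (414, 1, 0)   [1·414 + 0·115 = 414]
  row B: (115, 0, 1)   [0·414 + 1·115 = 115]
  414 = 3·115 + 69   → row C = row A − 3·row B = (69, 1, −3)   [check: 1·414 − 3·115 = 69]
  115 = 1·69 + 46   → row D = row B − 1·row C = (46, −1, 4)   [check: −1·414 + 4·115 = 46]
  69 = 1·46 + 23   → row E = row C − 1·row D = (23, 2, −7)   [check: 2·414 − 7·115 = 23]
  46 = 2·23 + 0   → remainder 0, stop. gcd = 23 (last nonzero row E).
So gcd(414, 115) = 23, with Bézout identity 2·414 − 7·115 = 23. Containment (⊇): the Bézout identity exhibits 23 as an element of (414, 115), giving (23) ⊆ (414, 115). Containment (⊆): since 23 | 414 and 23 | 115 (414 = 23·18, 115 = 23·5), every Z-linear combination of 414 and 115 is divisible by 23, so (414, 115) ⊆ (23). Therefore (414, 115) = (23), d = 23.

Final answer: (414, 115) = (23); d = 23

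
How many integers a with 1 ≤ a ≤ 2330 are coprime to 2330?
The number of a ∈ {1, ..., 2330} with gcd(a, 2330) = 1 is by definition Euler's totient φ(2330). φ is multiplicative, with φ(p^e) = p^e − p^(e−1). Factorise 2330 = 2 · 5 · 233. Then
  φ(2330) = (2 − 1) · (5 − 1) · (233 − 1) = 1 · 4 · 232 = 928.
So there are 928 such integers.

Final answer: 928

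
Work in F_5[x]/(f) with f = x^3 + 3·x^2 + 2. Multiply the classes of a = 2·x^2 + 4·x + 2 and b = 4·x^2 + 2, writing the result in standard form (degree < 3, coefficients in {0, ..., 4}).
Multiply as integer polynomials: a · b = 8·x^4 + 16·x^3 + 12·x^2 + 8·x + 4. Reducing coefficients mod 5: a · b ≡ 3·x^4 + x^3 + 2·x^2 + 3·x + 4. Now divide by f(x) = x^3 + 3·x^2 + 2 in F_5[x], eliminating the leading term at each step:
  leading term 3·x^4: subtract (3·x)·f(x) = 3·x^4 + 4·x^3 + x, leaving 2·x^3 + 2·x^2 + 2·x + 4 (coefficients mod 5)
  leading term 2·x^3: subtract (2)·f(x) = 2·x^3 + x^2 + 4, leaving x^2 + 2·x (coefficients mod 5)
The degree is now < 3, so this is the remainder. Hence a · b ≡ x^2 + 2·x in F_5[x]/(f).

Final answer: a · b ≡ x^2 + 2·x (mod f(x))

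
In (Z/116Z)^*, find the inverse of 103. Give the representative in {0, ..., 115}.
Apply the extended Euclidean algorithm to (116, 103), tracking rows (r, s, t) with s·116 + t·103 = r. Each division r_prev = q·r_cur + r_new produces the new row as (previous row) − q·(current row):
  row A: (116, 1, 0)   [1·116 + 0·103 = 116]
  row B: (103, 0, 1)   [0·116 + 1·103 = 103]
  116 = 1·103 + 13   → row C = row A − 1·row B = (13, 1, −1)   [check: 1·116 − 1·103 = 13]
  103 = 7·13 + 12   → row D = row B − 7·row C = (12, −7, 8)   [check: −7·116 + 8·103 = 12]
  13 = 1·12 + 1   → row E = row C − 1·row D = (1, 8, −9)   [check: 8·116 − 9·103 = 1]
  12 = 12·1 + 0   → remainder 0, stop. gcd = 1 (last nonzero row E).
The gcd is 1, so 103 is invertible mod 116. The last nonzero row gives 8·116 − 9·103 = 1, so t = −9. So 103^(−1) ≡ −9 ≡ 107 (mod 116). Verify: 103 · 107 = 11021 ≡ 1 (mod 116). ✓

Final answer: 103^(−1) ≡ 107 (mod 116)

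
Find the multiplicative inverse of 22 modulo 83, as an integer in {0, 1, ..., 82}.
22^(−1) ≡ 34 (mod 83)

Apply the extended Euclidean algorithm to (83, 22), tracking rows (r, s, t) with s·83 + t·22 = r. Each division r_prev = q·r_cur + r_new produces the new row as (previous row) − q·(current row):
  row A: (83, 1, 0)   [1·83 + 0·22 = 83]
  row B: (22, 0, 1)   [0·83 + 1·22 = 22]
  83 = 3·22 + 17   → row C = row A − 3·row B = (17, 1, −3)   [check: 1·83 − 3·22 = 17]
  22 = 1·17 + 5   → row D = row B − 1·row C = (5, −1, 4)   [check: −1·83 + 4·22 = 5]
  17 = 3·5 + 2   → row E = row C − 3·row D = (2, 4, −15)   [check: 4·83 − 15·22 = 2]
  5 = 2·2 + 1   → row F = row D − 2·row E = (1, −9, 34)   [check: −9·83 + 34·22 = 1]
  2 = 2·1 + 0   → remainder 0, stop. gcd = 1 (last nonzero row F).
The gcd is 1, so 22 is invertible mod 83. The last nonzero row gives −9·83 + 34·22 = 1, so t = 34. So 22^(−1) ≡ 34 (mod 83). Verify: 22 · 34 = 748 ≡ 1 (mod 83). ✓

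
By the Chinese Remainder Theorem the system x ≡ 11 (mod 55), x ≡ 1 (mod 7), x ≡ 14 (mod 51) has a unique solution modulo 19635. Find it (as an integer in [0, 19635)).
The moduli 55, 7, 51 are pairwise coprime, so by the CRT there is a unique solution mod 55·7·51 = 19635.
Solve by successive substitution. Start with x ≡ 11 (mod 55).
  Combine with x ≡ 1 (mod 7): write x = 11 + 55·t and require 11 + 55·t ≡ 1 (mod 7), i.e. 55·t ≡ 1 − 11 ≡ 4 (mod 7). Since 55^(−1) ≡ 6 (mod 7) (55 ≡ 6 (mod 7)), t ≡ 6·4 ≡ 3 (mod 7). So x ≡ 11 + 55·3 = 176 (mod 385).
  Combine with x ≡ 14 (mod 51): write x = 176 + 385·t and require 176 + 385·t ≡ 14 (mod 51), i.e. 385·t ≡ 14 − 176 ≡ 42 (mod 51). Since 385^(−1) ≡ 31 (mod 51) (385 ≡ 28 (mod 51)), t ≡ 31·42 ≡ 27 (mod 51). So x ≡ 176 + 385·27 = 10571 (mod 19635).
Unique solution in [0, 19635): x = 10571.

Final answer: x ≡ 10571 (mod 19635); the representative in [0, 19635) is 10571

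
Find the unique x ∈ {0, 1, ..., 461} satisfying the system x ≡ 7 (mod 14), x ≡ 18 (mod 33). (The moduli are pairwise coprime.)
The moduli 14, 33 are pairwise coprime, so by the CRT there is a unique solution mod 14·33 = 462.
Solve by successive substitution. Start with x ≡ 7 (mod 14).
  Combine with x ≡ 18 (mod 33): write x = 7 + 14·t and require 7 + 14·t ≡ 18 (mod 33), i.e. 14·t ≡ 18 − 7 ≡ 11 (mod 33). Since 14^(−1) ≡ 26 (mod 33), t ≡ 26·11 ≡ 22 (mod 33). So x ≡ 7 + 14·22 = 315 (mod 462).
Unique solution in [0, 462): x = 315.

Final answer: x ≡ 315 (mod 462); the representative in [0, 462) is 315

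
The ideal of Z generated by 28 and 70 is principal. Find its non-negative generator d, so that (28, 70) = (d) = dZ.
(28, 70) = (14); d = 14

In the PID Z, (a, b) is generated by gcd(a, b). Compute gcd(70, 28) with the extended Euclidean algorithm, tracking rows (r, s, t) with s·70 + t·28 = r:
  row A: (70, 1, 0)   [1·70 + 0·28 = 70]
  row B: (28, 0, 1)   [0·70 + 1·28 = 28]
  70 = 2·28 + 14   → row C = row A − 2·row B = (14, 1, −2)   [check: 1·70 − 2·28 = 14]
  28 = 2·14 + 0   → remainder 0, stop. gcd = 14 (last nonzero row C).
So gcd(28, 70) = 14, with Bézout identity 1·70 − 2·28 = 14. Containment (⊇): the Bézout identity exhibits 14 as an element of (28, 70), giving (14) ⊆ (28, 70). Containment (⊆): since 14 | 28 and 14 | 70 (28 = 14·2, 70 = 14·5), every Z-linear combination of 28 and 70 is divisible by 14, so (28, 70) ⊆ (14). Therefore (28, 70) = (14), d = 14.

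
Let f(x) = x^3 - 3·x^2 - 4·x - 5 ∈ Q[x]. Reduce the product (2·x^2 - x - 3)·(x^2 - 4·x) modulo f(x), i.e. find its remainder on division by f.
a · b ≡ 10·x - 15 (mod f(x))

First multiply in Q[x] without reducing: a · b = 2·x^4 - 9·x^3 + x^2 + 12·x. Now divide by f(x) = x^3 - 3·x^2 - 4·x - 5, eliminating the leading term at each step:
  leading term 2·x^4: subtract (2·x)·f(x) = 2·x^4 - 6·x^3 - 8·x^2 - 10·x, leaving -3·x^3 + 9·x^2 + 22·x
  leading term -3·x^3: subtract (-3)·f(x) = -3·x^3 + 9·x^2 + 12·x + 15, leaving 10·x - 15
The degree is now < 3, so this is the remainder. Hence a · b ≡ 10·x - 15 in Q[x]/(f).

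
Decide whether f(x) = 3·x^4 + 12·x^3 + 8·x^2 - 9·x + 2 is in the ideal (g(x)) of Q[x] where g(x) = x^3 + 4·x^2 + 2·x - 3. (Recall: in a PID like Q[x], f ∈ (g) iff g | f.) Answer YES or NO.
In Q[x] the ideal (g) consists of all multiples of g, so f ∈ (g) iff g | f, i.e. iff the remainder of f on division by g is 0. Divide f by g (g is monic, so eliminate the leading term of the running remainder at each step):
  leading term 3·x^4: subtract (3·x)·g(x) = 3·x^4 + 12·x^3 + 6·x^2 - 9·x, leaving 2·x^2 + 2
The remainder r(x) = 2·x^2 + 2 ≠ 0 (and deg r < deg g), so g ∤ f, i.e. f ∉ (g).

Final answer: NO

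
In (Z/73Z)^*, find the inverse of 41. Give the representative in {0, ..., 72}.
41^(−1) ≡ 57 (mod 73)

Apply the extended Euclidean algorithm to (73, 41), tracking rows (r, s, t) with s·73 + t·41 = r. Each division r_prev = q·r_cur + r_new produces the new row as (previous row) − q·(current row):
  row A: (73, 1, 0)   [1·73 + 0·41 = 73]
  row B: (41, 0, 1)   [0·73 + 1·41 = 41]
  73 = 1·41 + 32   → row C = row A − 1·row B = (32, 1, −1)   [check: 1·73 − 1·41 = 32]
  41 = 1·32 + 9   → row D = row B − 1·row C = (9, −1, 2)   [check: −1·73 + 2·41 = 9]
  32 = 3·9 + 5   → row E = row C − 3·row D = (5, 4, −7)   [check: 4·73 − 7·41 = 5]
  9 = 1·5 + 4   → row F = row D − 1·row E = (4, −5, 9)   [check: −5·73 + 9·41 = 4]
  5 = 1·4 + 1   → row G = row E − 1·row F = (1, 9, −16)   [check: 9·73 − 16·41 = 1]
  4 = 4·1 + 0   → remainder 0, stop. gcd = 1 (last nonzero row G).
The gcd is 1, so 41 is invertible mod 73. The last nonzero row gives 9·73 − 16·41 = 1, so t = −16. So 41^(−1) ≡ −16 ≡ 57 (mod 73). Verify: 41 · 57 = 2337 ≡ 1 (mod 73). ✓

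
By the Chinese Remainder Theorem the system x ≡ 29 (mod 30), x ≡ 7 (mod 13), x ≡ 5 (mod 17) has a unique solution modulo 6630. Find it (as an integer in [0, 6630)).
The moduli 30, 13, 17 are pairwise coprime, so by the CRT there is a unique solution mod 30·13·17 = 6630.
Solve by successive substitution. Start with x ≡ 29 (mod 30).
  Combine with x ≡ 7 (mod 13): write x = 29 + 30·t and require 29 + 30·t ≡ 7 (mod 13), i.e. 30·t ≡ 7 − 29 ≡ 4 (mod 13). Since 30^(−1) ≡ 10 (mod 13) (30 ≡ 4 (mod 13)), t ≡ 10·4 ≡ 1 (mod 13). So x ≡ 29 + 30·1 = 59 (mod 390).
  Combine with x ≡ 5 (mod 17): write x = 59 + 390·t and require 59 + 390·t ≡ 5 (mod 17), i.e. 390·t ≡ 5 − 59 ≡ 14 (mod 17). Since 390^(−1) ≡ 16 (mod 17) (390 ≡ 16 (mod 17)), t ≡ 16·14 ≡ 3 (mod 17). So x ≡ 59 + 390·3 = 1229 (mod 6630).
Unique solution in [0, 6630): x = 1229.

Final answer: x ≡ 1229 (mod 6630); the representative in [0, 6630) is 1229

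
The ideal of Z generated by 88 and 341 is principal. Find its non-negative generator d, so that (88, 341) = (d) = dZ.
In the PID Z, (a, b) is generated by gcd(a, b). Compute gcd(341, 88) with the extended Euclidean algorithm, tracking rows (r, s, t) with s·341 + t·88 = r:
  row A: (341, 1, 0)   [1·341 + 0·88 = 341]
  row B: (88, 0, 1)   [0·341 + 1·88 = 88]
  341 = 3·88 + 77   → row C = row A − 3·row B = (77, 1, −3)   [check: 1·341 − 3·88 = 77]
  88 = 1·77 + 11   → row D = row B − 1·row C = (11, −1, 4)   [check: −1·341 + 4·88 = 11]
  77 = 7·11 + 0   → remainder 0, stop. gcd = 11 (last nonzero row D).
So gcd(88, 341) = 11, with Bézout identity −1·341 + 4·88 = 11. Containment (⊇): the Bézout identity exhibits 11 as an element of (88, 341), giving (11) ⊆ (88, 341). Containment (⊆): since 11 | 88 and 11 | 341 (88 = 11·8, 341 = 11·31), every Z-linear combination of 88 and 341 is divisible by 11, so (88, 341) ⊆ (11). Therefore (88, 341) = (11), d = 11.

Final answer: (88, 341) = (11); d = 11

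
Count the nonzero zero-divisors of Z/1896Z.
In Z/1896Z each nonzero element is either a unit (gcd with 1896 is 1) or a zero-divisor (gcd > 1). The number of units is φ(1896): factorise 1896 = 2^3 · 3 · 79, so φ(1896) = (2^3 − 2^2) · (3 − 1) · (79 − 1) = 4 · 2 · 78 = 624. The nonzero elements number 1896 − 1 = 1895. Hence the nonzero zero-divisors number 1895 − 624 = 1271.

Final answer: Z/1896Z has 1271 nonzero zero-divisors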